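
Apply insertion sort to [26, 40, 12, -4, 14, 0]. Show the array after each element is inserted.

First element 26 is already 'sorted'
Insert 40: shifted 0 elements -> [26, 40, 12, -4, 14, 0]
Insert 12: shifted 2 elements -> [12, 26, 40, -4, 14, 0]
Insert -4: shifted 3 elements -> [-4, 12, 26, 40, 14, 0]
Insert 14: shifted 2 elements -> [-4, 12, 14, 26, 40, 0]
Insert 0: shifted 4 elements -> [-4, 0, 12, 14, 26, 40]


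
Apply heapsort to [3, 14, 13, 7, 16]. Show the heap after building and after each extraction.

Build heap: [16, 14, 13, 7, 3]
Extract 16: [14, 7, 13, 3, 16]
Extract 14: [13, 7, 3, 14, 16]
Extract 13: [7, 3, 13, 14, 16]
Extract 7: [3, 7, 13, 14, 16]


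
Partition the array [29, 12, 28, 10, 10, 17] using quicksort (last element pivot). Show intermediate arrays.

Partition 1: pivot=17 at index 3 -> [12, 10, 10, 17, 28, 29]
Partition 2: pivot=10 at index 1 -> [10, 10, 12, 17, 28, 29]
Partition 3: pivot=29 at index 5 -> [10, 10, 12, 17, 28, 29]


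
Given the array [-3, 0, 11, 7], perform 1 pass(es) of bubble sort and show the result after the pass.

After pass 1: [-3, 0, 7, 11] (1 swaps)
Total swaps: 1


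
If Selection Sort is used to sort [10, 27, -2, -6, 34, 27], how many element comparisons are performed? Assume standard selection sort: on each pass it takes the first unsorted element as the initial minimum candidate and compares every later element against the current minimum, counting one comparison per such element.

Pass 1: scan indices 1..5 for the minimum = 5 comparison(s); min is -6, place at index 0 -> [-6, 27, -2, 10, 34, 27]
Pass 2: scan indices 2..5 for the minimum = 4 comparison(s); min is -2, place at index 1 -> [-6, -2, 27, 10, 34, 27]
Pass 3: scan indices 3..5 for the minimum = 3 comparison(s); min is 10, place at index 2 -> [-6, -2, 10, 27, 34, 27]
Pass 4: scan indices 4..5 for the minimum = 2 comparison(s); min is 27, place at index 3 -> [-6, -2, 10, 27, 34, 27]
Pass 5: scan indices 5..5 for the minimum = 1 comparison(s); min is 27, place at index 4 -> [-6, -2, 10, 27, 27, 34]
Selection sort always scans the whole unsorted suffix, so the count is (n-1) + (n-2) + ... + 1 = n(n-1)/2 = 6*5/2 = 15 regardless of the input order.
Total comparisons: 5 + 4 + 3 + 2 + 1 = 15


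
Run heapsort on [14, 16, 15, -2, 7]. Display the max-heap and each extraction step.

Build heap: [16, 14, 15, -2, 7]
Extract 16: [15, 14, 7, -2, 16]
Extract 15: [14, -2, 7, 15, 16]
Extract 14: [7, -2, 14, 15, 16]
Extract 7: [-2, 7, 14, 15, 16]


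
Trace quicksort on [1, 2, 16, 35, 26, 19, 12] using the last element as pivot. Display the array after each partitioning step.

Partition 1: pivot=12 at index 2 -> [1, 2, 12, 35, 26, 19, 16]
Partition 2: pivot=2 at index 1 -> [1, 2, 12, 35, 26, 19, 16]
Partition 3: pivot=16 at index 3 -> [1, 2, 12, 16, 26, 19, 35]
Partition 4: pivot=35 at index 6 -> [1, 2, 12, 16, 26, 19, 35]
Partition 5: pivot=19 at index 4 -> [1, 2, 12, 16, 19, 26, 35]


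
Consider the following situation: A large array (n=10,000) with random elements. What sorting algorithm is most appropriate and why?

Best choice: Quicksort or Mergesort
Reason: Both have O(n log n) average case; quicksort has lower constant factors


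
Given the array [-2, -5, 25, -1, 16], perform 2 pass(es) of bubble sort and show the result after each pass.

After pass 1: [-5, -2, -1, 16, 25] (3 swaps)
After pass 2: [-5, -2, -1, 16, 25] (0 swaps)
Total swaps: 3


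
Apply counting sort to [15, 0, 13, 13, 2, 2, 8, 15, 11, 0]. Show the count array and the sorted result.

Count array: [2, 0, 2, 0, 0, 0, 0, 0, 1, 0, 0, 1, 0, 2, 0, 2]
(count[i] = number of elements equal to i)
Cumulative count: [2, 2, 4, 4, 4, 4, 4, 4, 5, 5, 5, 6, 6, 8, 8, 10]
Sorted: [0, 0, 2, 2, 8, 11, 13, 13, 15, 15]


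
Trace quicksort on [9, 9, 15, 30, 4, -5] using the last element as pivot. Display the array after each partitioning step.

Partition 1: pivot=-5 at index 0 -> [-5, 9, 15, 30, 4, 9]
Partition 2: pivot=9 at index 3 -> [-5, 9, 4, 9, 15, 30]
Partition 3: pivot=4 at index 1 -> [-5, 4, 9, 9, 15, 30]
Partition 4: pivot=30 at index 5 -> [-5, 4, 9, 9, 15, 30]


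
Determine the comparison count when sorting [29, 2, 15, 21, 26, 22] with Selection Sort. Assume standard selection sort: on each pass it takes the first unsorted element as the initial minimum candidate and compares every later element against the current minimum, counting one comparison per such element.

Pass 1: scan indices 1..5 for the minimum = 5 comparison(s); min is 2, place at index 0 -> [2, 29, 15, 21, 26, 22]
Pass 2: scan indices 2..5 for the minimum = 4 comparison(s); min is 15, place at index 1 -> [2, 15, 29, 21, 26, 22]
Pass 3: scan indices 3..5 for the minimum = 3 comparison(s); min is 21, place at index 2 -> [2, 15, 21, 29, 26, 22]
Pass 4: scan indices 4..5 for the minimum = 2 comparison(s); min is 22, place at index 3 -> [2, 15, 21, 22, 26, 29]
Pass 5: scan indices 5..5 for the minimum = 1 comparison(s); min is 26, place at index 4 -> [2, 15, 21, 22, 26, 29]
Selection sort always scans the whole unsorted suffix, so the count is (n-1) + (n-2) + ... + 1 = n(n-1)/2 = 6*5/2 = 15 regardless of the input order.
Total comparisons: 5 + 4 + 3 + 2 + 1 = 15


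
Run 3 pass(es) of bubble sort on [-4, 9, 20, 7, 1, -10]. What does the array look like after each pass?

After pass 1: [-4, 9, 7, 1, -10, 20] (3 swaps)
After pass 2: [-4, 7, 1, -10, 9, 20] (3 swaps)
After pass 3: [-4, 1, -10, 7, 9, 20] (2 swaps)
Total swaps: 8


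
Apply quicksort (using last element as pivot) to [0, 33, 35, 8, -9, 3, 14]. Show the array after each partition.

Partition 1: pivot=14 at index 4 -> [0, 8, -9, 3, 14, 33, 35]
Partition 2: pivot=3 at index 2 -> [0, -9, 3, 8, 14, 33, 35]
Partition 3: pivot=-9 at index 0 -> [-9, 0, 3, 8, 14, 33, 35]
Partition 4: pivot=35 at index 6 -> [-9, 0, 3, 8, 14, 33, 35]


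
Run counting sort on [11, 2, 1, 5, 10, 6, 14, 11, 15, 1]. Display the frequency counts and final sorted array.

Count array: [0, 2, 1, 0, 0, 1, 1, 0, 0, 0, 1, 2, 0, 0, 1, 1]
(count[i] = number of elements equal to i)
Cumulative count: [0, 2, 3, 3, 3, 4, 5, 5, 5, 5, 6, 8, 8, 8, 9, 10]
Sorted: [1, 1, 2, 5, 6, 10, 11, 11, 14, 15]


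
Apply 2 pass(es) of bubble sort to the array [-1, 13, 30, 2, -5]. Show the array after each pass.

After pass 1: [-1, 13, 2, -5, 30] (2 swaps)
After pass 2: [-1, 2, -5, 13, 30] (2 swaps)
Total swaps: 4


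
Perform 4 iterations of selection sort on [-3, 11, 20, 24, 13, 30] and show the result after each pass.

Pass 1: Select minimum -3 at index 0, swap -> [-3, 11, 20, 24, 13, 30]
Pass 2: Select minimum 11 at index 1, swap -> [-3, 11, 20, 24, 13, 30]
Pass 3: Select minimum 13 at index 4, swap -> [-3, 11, 13, 24, 20, 30]
Pass 4: Select minimum 20 at index 4, swap -> [-3, 11, 13, 20, 24, 30]


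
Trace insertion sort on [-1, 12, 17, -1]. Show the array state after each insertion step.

First element -1 is already 'sorted'
Insert 12: shifted 0 elements -> [-1, 12, 17, -1]
Insert 17: shifted 0 elements -> [-1, 12, 17, -1]
Insert -1: shifted 2 elements -> [-1, -1, 12, 17]


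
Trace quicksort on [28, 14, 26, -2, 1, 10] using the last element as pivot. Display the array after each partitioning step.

Partition 1: pivot=10 at index 2 -> [-2, 1, 10, 28, 14, 26]
Partition 2: pivot=1 at index 1 -> [-2, 1, 10, 28, 14, 26]
Partition 3: pivot=26 at index 4 -> [-2, 1, 10, 14, 26, 28]


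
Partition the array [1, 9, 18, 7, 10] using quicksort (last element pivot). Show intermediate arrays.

Partition 1: pivot=10 at index 3 -> [1, 9, 7, 10, 18]
Partition 2: pivot=7 at index 1 -> [1, 7, 9, 10, 18]


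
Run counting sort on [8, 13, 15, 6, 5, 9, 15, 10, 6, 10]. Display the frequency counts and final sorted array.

Count array: [0, 0, 0, 0, 0, 1, 2, 0, 1, 1, 2, 0, 0, 1, 0, 2]
(count[i] = number of elements equal to i)
Cumulative count: [0, 0, 0, 0, 0, 1, 3, 3, 4, 5, 7, 7, 7, 8, 8, 10]
Sorted: [5, 6, 6, 8, 9, 10, 10, 13, 15, 15]


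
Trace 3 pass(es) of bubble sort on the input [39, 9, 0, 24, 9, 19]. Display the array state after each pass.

After pass 1: [9, 0, 24, 9, 19, 39] (5 swaps)
After pass 2: [0, 9, 9, 19, 24, 39] (3 swaps)
After pass 3: [0, 9, 9, 19, 24, 39] (0 swaps)
Total swaps: 8


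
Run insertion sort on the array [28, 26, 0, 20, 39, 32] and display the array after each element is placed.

First element 28 is already 'sorted'
Insert 26: shifted 1 elements -> [26, 28, 0, 20, 39, 32]
Insert 0: shifted 2 elements -> [0, 26, 28, 20, 39, 32]
Insert 20: shifted 2 elements -> [0, 20, 26, 28, 39, 32]
Insert 39: shifted 0 elements -> [0, 20, 26, 28, 39, 32]
Insert 32: shifted 1 elements -> [0, 20, 26, 28, 32, 39]


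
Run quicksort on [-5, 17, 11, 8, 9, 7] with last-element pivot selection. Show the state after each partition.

Partition 1: pivot=7 at index 1 -> [-5, 7, 11, 8, 9, 17]
Partition 2: pivot=17 at index 5 -> [-5, 7, 11, 8, 9, 17]
Partition 3: pivot=9 at index 3 -> [-5, 7, 8, 9, 11, 17]


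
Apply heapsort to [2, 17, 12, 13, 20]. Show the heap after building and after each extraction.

Build heap: [20, 17, 12, 13, 2]
Extract 20: [17, 13, 12, 2, 20]
Extract 17: [13, 2, 12, 17, 20]
Extract 13: [12, 2, 13, 17, 20]
Extract 12: [2, 12, 13, 17, 20]


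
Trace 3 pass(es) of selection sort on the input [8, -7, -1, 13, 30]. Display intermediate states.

Pass 1: Select minimum -7 at index 1, swap -> [-7, 8, -1, 13, 30]
Pass 2: Select minimum -1 at index 2, swap -> [-7, -1, 8, 13, 30]
Pass 3: Select minimum 8 at index 2, swap -> [-7, -1, 8, 13, 30]


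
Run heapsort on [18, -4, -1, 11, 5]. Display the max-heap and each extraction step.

Build heap: [18, 11, -1, -4, 5]
Extract 18: [11, 5, -1, -4, 18]
Extract 11: [5, -4, -1, 11, 18]
Extract 5: [-1, -4, 5, 11, 18]
Extract -1: [-4, -1, 5, 11, 18]


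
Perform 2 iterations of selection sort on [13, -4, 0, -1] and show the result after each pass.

Pass 1: Select minimum -4 at index 1, swap -> [-4, 13, 0, -1]
Pass 2: Select minimum -1 at index 3, swap -> [-4, -1, 0, 13]


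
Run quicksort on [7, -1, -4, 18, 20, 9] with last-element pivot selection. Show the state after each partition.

Partition 1: pivot=9 at index 3 -> [7, -1, -4, 9, 20, 18]
Partition 2: pivot=-4 at index 0 -> [-4, -1, 7, 9, 20, 18]
Partition 3: pivot=7 at index 2 -> [-4, -1, 7, 9, 20, 18]
Partition 4: pivot=18 at index 4 -> [-4, -1, 7, 9, 18, 20]


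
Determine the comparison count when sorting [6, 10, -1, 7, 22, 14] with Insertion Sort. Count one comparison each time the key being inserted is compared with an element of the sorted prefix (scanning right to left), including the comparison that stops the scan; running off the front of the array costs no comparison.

Insert 10: 6 <= 10 (stop) = 1 comparison(s) -> [6, 10, -1, 7, 22, 14]
Insert -1: 10 > -1 (shift), 6 > -1 (shift), reached front = 2 comparison(s) -> [-1, 6, 10, 7, 22, 14]
Insert 7: 10 > 7 (shift), 6 <= 7 (stop) = 2 comparison(s) -> [-1, 6, 7, 10, 22, 14]
Insert 22: 10 <= 22 (stop) = 1 comparison(s) -> [-1, 6, 7, 10, 22, 14]
Insert 14: 22 > 14 (shift), 10 <= 14 (stop) = 2 comparison(s) -> [-1, 6, 7, 10, 14, 22]
Total comparisons: 1 + 2 + 2 + 1 + 2 = 8


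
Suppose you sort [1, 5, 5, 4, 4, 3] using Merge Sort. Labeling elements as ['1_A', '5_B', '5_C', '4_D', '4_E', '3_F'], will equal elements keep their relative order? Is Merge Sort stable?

Trace Merge Sort on the labeled array (the key is the number; the letter only tracks identity):
  Merge [5_B] + [5_C] -> [5_B, 5_C]
  Merge [1_A] + [5_B, 5_C] -> [1_A, 5_B, 5_C]
  Merge [4_E] + [3_F] -> [3_F, 4_E]
  Merge [4_D] + [3_F, 4_E] -> [3_F, 4_D, 4_E]
  Merge [1_A, 5_B, 5_C] + [3_F, 4_D, 4_E] -> [1_A, 3_F, 4_D, 4_E, 5_B, 5_C]
Final order: [1_A, 3_F, 4_D, 4_E, 5_B, 5_C]
Equal keys:
  value 4: originally 4_D, 4_E; after sorting 4_D, 4_E -> order preserved
  value 5: originally 5_B, 5_C; after sorting 5_B, 5_C -> order preserved
All equal keys kept their original relative order. Merge Sort is stable: when the heads of the two halves are equal the merge takes from the left half first.
Answer: Stable


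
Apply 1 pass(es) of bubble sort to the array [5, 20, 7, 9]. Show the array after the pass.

After pass 1: [5, 7, 9, 20] (2 swaps)
Total swaps: 2


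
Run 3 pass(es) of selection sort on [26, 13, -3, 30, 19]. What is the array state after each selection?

Pass 1: Select minimum -3 at index 2, swap -> [-3, 13, 26, 30, 19]
Pass 2: Select minimum 13 at index 1, swap -> [-3, 13, 26, 30, 19]
Pass 3: Select minimum 19 at index 4, swap -> [-3, 13, 19, 30, 26]


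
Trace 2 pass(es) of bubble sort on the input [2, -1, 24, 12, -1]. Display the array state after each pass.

After pass 1: [-1, 2, 12, -1, 24] (3 swaps)
After pass 2: [-1, 2, -1, 12, 24] (1 swaps)
Total swaps: 4


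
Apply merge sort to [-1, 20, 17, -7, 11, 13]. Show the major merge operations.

Divide and conquer:
  Merge [20] + [17] -> [17, 20]
  Merge [-1] + [17, 20] -> [-1, 17, 20]
  Merge [11] + [13] -> [11, 13]
  Merge [-7] + [11, 13] -> [-7, 11, 13]
  Merge [-1, 17, 20] + [-7, 11, 13] -> [-7, -1, 11, 13, 17, 20]


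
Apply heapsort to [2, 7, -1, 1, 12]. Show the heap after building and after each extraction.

Build heap: [12, 7, -1, 1, 2]
Extract 12: [7, 2, -1, 1, 12]
Extract 7: [2, 1, -1, 7, 12]
Extract 2: [1, -1, 2, 7, 12]
Extract 1: [-1, 1, 2, 7, 12]


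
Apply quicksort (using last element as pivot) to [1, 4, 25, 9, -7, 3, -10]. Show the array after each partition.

Partition 1: pivot=-10 at index 0 -> [-10, 4, 25, 9, -7, 3, 1]
Partition 2: pivot=1 at index 2 -> [-10, -7, 1, 9, 4, 3, 25]
Partition 3: pivot=25 at index 6 -> [-10, -7, 1, 9, 4, 3, 25]
Partition 4: pivot=3 at index 3 -> [-10, -7, 1, 3, 4, 9, 25]
Partition 5: pivot=9 at index 5 -> [-10, -7, 1, 3, 4, 9, 25]


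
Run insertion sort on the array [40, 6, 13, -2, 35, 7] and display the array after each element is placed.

First element 40 is already 'sorted'
Insert 6: shifted 1 elements -> [6, 40, 13, -2, 35, 7]
Insert 13: shifted 1 elements -> [6, 13, 40, -2, 35, 7]
Insert -2: shifted 3 elements -> [-2, 6, 13, 40, 35, 7]
Insert 35: shifted 1 elements -> [-2, 6, 13, 35, 40, 7]
Insert 7: shifted 3 elements -> [-2, 6, 7, 13, 35, 40]


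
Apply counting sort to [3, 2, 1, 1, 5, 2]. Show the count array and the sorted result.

Count array: [0, 2, 2, 1, 0, 1]
(count[i] = number of elements equal to i)
Cumulative count: [0, 2, 4, 5, 5, 6]
Sorted: [1, 1, 2, 2, 3, 5]


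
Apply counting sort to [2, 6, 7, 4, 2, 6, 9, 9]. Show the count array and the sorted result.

Count array: [0, 0, 2, 0, 1, 0, 2, 1, 0, 2]
(count[i] = number of elements equal to i)
Cumulative count: [0, 0, 2, 2, 3, 3, 5, 6, 6, 8]
Sorted: [2, 2, 4, 6, 6, 7, 9, 9]


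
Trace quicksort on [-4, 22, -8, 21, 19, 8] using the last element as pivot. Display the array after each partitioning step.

Partition 1: pivot=8 at index 2 -> [-4, -8, 8, 21, 19, 22]
Partition 2: pivot=-8 at index 0 -> [-8, -4, 8, 21, 19, 22]
Partition 3: pivot=22 at index 5 -> [-8, -4, 8, 21, 19, 22]
Partition 4: pivot=19 at index 3 -> [-8, -4, 8, 19, 21, 22]


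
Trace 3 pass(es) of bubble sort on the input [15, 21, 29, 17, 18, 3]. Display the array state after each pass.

After pass 1: [15, 21, 17, 18, 3, 29] (3 swaps)
After pass 2: [15, 17, 18, 3, 21, 29] (3 swaps)
After pass 3: [15, 17, 3, 18, 21, 29] (1 swaps)
Total swaps: 7


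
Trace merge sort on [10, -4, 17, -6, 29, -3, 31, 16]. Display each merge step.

Divide and conquer:
  Merge [10] + [-4] -> [-4, 10]
  Merge [17] + [-6] -> [-6, 17]
  Merge [-4, 10] + [-6, 17] -> [-6, -4, 10, 17]
  Merge [29] + [-3] -> [-3, 29]
  Merge [31] + [16] -> [16, 31]
  Merge [-3, 29] + [16, 31] -> [-3, 16, 29, 31]
  Merge [-6, -4, 10, 17] + [-3, 16, 29, 31] -> [-6, -4, -3, 10, 16, 17, 29, 31]


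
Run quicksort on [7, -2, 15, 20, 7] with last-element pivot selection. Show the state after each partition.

Partition 1: pivot=7 at index 2 -> [7, -2, 7, 20, 15]
Partition 2: pivot=-2 at index 0 -> [-2, 7, 7, 20, 15]
Partition 3: pivot=15 at index 3 -> [-2, 7, 7, 15, 20]


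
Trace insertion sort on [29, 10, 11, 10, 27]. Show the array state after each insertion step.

First element 29 is already 'sorted'
Insert 10: shifted 1 elements -> [10, 29, 11, 10, 27]
Insert 11: shifted 1 elements -> [10, 11, 29, 10, 27]
Insert 10: shifted 2 elements -> [10, 10, 11, 29, 27]
Insert 27: shifted 1 elements -> [10, 10, 11, 27, 29]


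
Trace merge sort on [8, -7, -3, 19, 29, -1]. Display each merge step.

Divide and conquer:
  Merge [-7] + [-3] -> [-7, -3]
  Merge [8] + [-7, -3] -> [-7, -3, 8]
  Merge [29] + [-1] -> [-1, 29]
  Merge [19] + [-1, 29] -> [-1, 19, 29]
  Merge [-7, -3, 8] + [-1, 19, 29] -> [-7, -3, -1, 8, 19, 29]


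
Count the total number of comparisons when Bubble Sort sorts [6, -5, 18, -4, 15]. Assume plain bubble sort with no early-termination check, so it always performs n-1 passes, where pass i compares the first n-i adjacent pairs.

Pass 1: compare adjacent pairs (0,1)..(3,4) = 4 comparison(s), 3 swap(s) -> [-5, 6, -4, 15, 18]
Pass 2: compare adjacent pairs (0,1)..(2,3) = 3 comparison(s), 1 swap(s) -> [-5, -4, 6, 15, 18]
Pass 3: compare adjacent pairs (0,1)..(1,2) = 2 comparison(s), 0 swap(s) -> [-5, -4, 6, 15, 18]
Pass 4: compare adjacent pairs (0,1)..(0,1) = 1 comparison(s), 0 swap(s) -> [-5, -4, 6, 15, 18]
Total comparisons: 4 + 3 + 2 + 1 = 10


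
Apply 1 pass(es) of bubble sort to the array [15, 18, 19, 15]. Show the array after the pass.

After pass 1: [15, 18, 15, 19] (1 swaps)
Total swaps: 1


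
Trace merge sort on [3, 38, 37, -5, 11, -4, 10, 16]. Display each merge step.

Divide and conquer:
  Merge [3] + [38] -> [3, 38]
  Merge [37] + [-5] -> [-5, 37]
  Merge [3, 38] + [-5, 37] -> [-5, 3, 37, 38]
  Merge [11] + [-4] -> [-4, 11]
  Merge [10] + [16] -> [10, 16]
  Merge [-4, 11] + [10, 16] -> [-4, 10, 11, 16]
  Merge [-5, 3, 37, 38] + [-4, 10, 11, 16] -> [-5, -4, 3, 10, 11, 16, 37, 38]


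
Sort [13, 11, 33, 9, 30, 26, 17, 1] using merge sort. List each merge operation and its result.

Divide and conquer:
  Merge [13] + [11] -> [11, 13]
  Merge [33] + [9] -> [9, 33]
  Merge [11, 13] + [9, 33] -> [9, 11, 13, 33]
  Merge [30] + [26] -> [26, 30]
  Merge [17] + [1] -> [1, 17]
  Merge [26, 30] + [1, 17] -> [1, 17, 26, 30]
  Merge [9, 11, 13, 33] + [1, 17, 26, 30] -> [1, 9, 11, 13, 17, 26, 30, 33]


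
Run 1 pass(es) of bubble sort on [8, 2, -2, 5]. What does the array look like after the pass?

After pass 1: [2, -2, 5, 8] (3 swaps)
Total swaps: 3


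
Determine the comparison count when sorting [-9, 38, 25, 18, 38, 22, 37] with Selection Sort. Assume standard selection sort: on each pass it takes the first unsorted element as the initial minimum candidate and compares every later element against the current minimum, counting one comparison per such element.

Pass 1: scan indices 1..6 for the minimum = 6 comparison(s); min is -9, place at index 0 -> [-9, 38, 25, 18, 38, 22, 37]
Pass 2: scan indices 2..6 for the minimum = 5 comparison(s); min is 18, place at index 1 -> [-9, 18, 25, 38, 38, 22, 37]
Pass 3: scan indices 3..6 for the minimum = 4 comparison(s); min is 22, place at index 2 -> [-9, 18, 22, 38, 38, 25, 37]
Pass 4: scan indices 4..6 for the minimum = 3 comparison(s); min is 25, place at index 3 -> [-9, 18, 22, 25, 38, 38, 37]
Pass 5: scan indices 5..6 for the minimum = 2 comparison(s); min is 37, place at index 4 -> [-9, 18, 22, 25, 37, 38, 38]
Pass 6: scan indices 6..6 for the minimum = 1 comparison(s); min is 38, place at index 5 -> [-9, 18, 22, 25, 37, 38, 38]
Selection sort always scans the whole unsorted suffix, so the count is (n-1) + (n-2) + ... + 1 = n(n-1)/2 = 7*6/2 = 21 regardless of the input order.
Total comparisons: 6 + 5 + 4 + 3 + 2 + 1 = 21


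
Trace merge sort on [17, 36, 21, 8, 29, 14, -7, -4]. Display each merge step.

Divide and conquer:
  Merge [17] + [36] -> [17, 36]
  Merge [21] + [8] -> [8, 21]
  Merge [17, 36] + [8, 21] -> [8, 17, 21, 36]
  Merge [29] + [14] -> [14, 29]
  Merge [-7] + [-4] -> [-7, -4]
  Merge [14, 29] + [-7, -4] -> [-7, -4, 14, 29]
  Merge [8, 17, 21, 36] + [-7, -4, 14, 29] -> [-7, -4, 8, 14, 17, 21, 29, 36]


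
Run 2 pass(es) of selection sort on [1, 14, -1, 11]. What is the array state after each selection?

Pass 1: Select minimum -1 at index 2, swap -> [-1, 14, 1, 11]
Pass 2: Select minimum 1 at index 2, swap -> [-1, 1, 14, 11]


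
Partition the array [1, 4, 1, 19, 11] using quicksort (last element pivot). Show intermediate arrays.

Partition 1: pivot=11 at index 3 -> [1, 4, 1, 11, 19]
Partition 2: pivot=1 at index 1 -> [1, 1, 4, 11, 19]


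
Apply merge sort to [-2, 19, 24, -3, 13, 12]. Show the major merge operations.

Divide and conquer:
  Merge [19] + [24] -> [19, 24]
  Merge [-2] + [19, 24] -> [-2, 19, 24]
  Merge [13] + [12] -> [12, 13]
  Merge [-3] + [12, 13] -> [-3, 12, 13]
  Merge [-2, 19, 24] + [-3, 12, 13] -> [-3, -2, 12, 13, 19, 24]


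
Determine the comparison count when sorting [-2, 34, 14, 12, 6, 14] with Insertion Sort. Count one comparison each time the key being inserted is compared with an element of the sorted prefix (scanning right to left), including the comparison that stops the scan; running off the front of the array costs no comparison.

Insert 34: -2 <= 34 (stop) = 1 comparison(s) -> [-2, 34, 14, 12, 6, 14]
Insert 14: 34 > 14 (shift), -2 <= 14 (stop) = 2 comparison(s) -> [-2, 14, 34, 12, 6, 14]
Insert 12: 34 > 12 (shift), 14 > 12 (shift), -2 <= 12 (stop) = 3 comparison(s) -> [-2, 12, 14, 34, 6, 14]
Insert 6: 34 > 6 (shift), 14 > 6 (shift), 12 > 6 (shift), -2 <= 6 (stop) = 4 comparison(s) -> [-2, 6, 12, 14, 34, 14]
Insert 14: 34 > 14 (shift), 14 <= 14 (stop) = 2 comparison(s) -> [-2, 6, 12, 14, 14, 34]
Total comparisons: 1 + 2 + 3 + 4 + 2 = 12


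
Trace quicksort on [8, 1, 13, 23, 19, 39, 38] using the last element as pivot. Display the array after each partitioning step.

Partition 1: pivot=38 at index 5 -> [8, 1, 13, 23, 19, 38, 39]
Partition 2: pivot=19 at index 3 -> [8, 1, 13, 19, 23, 38, 39]
Partition 3: pivot=13 at index 2 -> [8, 1, 13, 19, 23, 38, 39]
Partition 4: pivot=1 at index 0 -> [1, 8, 13, 19, 23, 38, 39]


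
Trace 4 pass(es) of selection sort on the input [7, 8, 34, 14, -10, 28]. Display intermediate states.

Pass 1: Select minimum -10 at index 4, swap -> [-10, 8, 34, 14, 7, 28]
Pass 2: Select minimum 7 at index 4, swap -> [-10, 7, 34, 14, 8, 28]
Pass 3: Select minimum 8 at index 4, swap -> [-10, 7, 8, 14, 34, 28]
Pass 4: Select minimum 14 at index 3, swap -> [-10, 7, 8, 14, 34, 28]


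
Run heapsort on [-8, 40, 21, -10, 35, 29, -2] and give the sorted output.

Build heap: [40, 35, 29, -10, -8, 21, -2]
Extract 40: [35, -2, 29, -10, -8, 21, 40]
Extract 35: [29, -2, 21, -10, -8, 35, 40]
Extract 29: [21, -2, -8, -10, 29, 35, 40]
Extract 21: [-2, -10, -8, 21, 29, 35, 40]
Extract -2: [-8, -10, -2, 21, 29, 35, 40]
Extract -8: [-10, -8, -2, 21, 29, 35, 40]


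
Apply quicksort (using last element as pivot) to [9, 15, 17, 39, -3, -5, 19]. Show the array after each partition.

Partition 1: pivot=19 at index 5 -> [9, 15, 17, -3, -5, 19, 39]
Partition 2: pivot=-5 at index 0 -> [-5, 15, 17, -3, 9, 19, 39]
Partition 3: pivot=9 at index 2 -> [-5, -3, 9, 15, 17, 19, 39]
Partition 4: pivot=17 at index 4 -> [-5, -3, 9, 15, 17, 19, 39]


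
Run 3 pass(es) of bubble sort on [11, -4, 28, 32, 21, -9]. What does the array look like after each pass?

After pass 1: [-4, 11, 28, 21, -9, 32] (3 swaps)
After pass 2: [-4, 11, 21, -9, 28, 32] (2 swaps)
After pass 3: [-4, 11, -9, 21, 28, 32] (1 swaps)
Total swaps: 6


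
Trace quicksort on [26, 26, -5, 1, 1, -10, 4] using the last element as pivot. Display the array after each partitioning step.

Partition 1: pivot=4 at index 4 -> [-5, 1, 1, -10, 4, 26, 26]
Partition 2: pivot=-10 at index 0 -> [-10, 1, 1, -5, 4, 26, 26]
Partition 3: pivot=-5 at index 1 -> [-10, -5, 1, 1, 4, 26, 26]
Partition 4: pivot=1 at index 3 -> [-10, -5, 1, 1, 4, 26, 26]
Partition 5: pivot=26 at index 6 -> [-10, -5, 1, 1, 4, 26, 26]


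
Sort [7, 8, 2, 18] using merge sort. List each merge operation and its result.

Divide and conquer:
  Merge [7] + [8] -> [7, 8]
  Merge [2] + [18] -> [2, 18]
  Merge [7, 8] + [2, 18] -> [2, 7, 8, 18]


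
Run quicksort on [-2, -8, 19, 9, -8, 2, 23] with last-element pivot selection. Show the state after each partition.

Partition 1: pivot=23 at index 6 -> [-2, -8, 19, 9, -8, 2, 23]
Partition 2: pivot=2 at index 3 -> [-2, -8, -8, 2, 19, 9, 23]
Partition 3: pivot=-8 at index 1 -> [-8, -8, -2, 2, 19, 9, 23]
Partition 4: pivot=9 at index 4 -> [-8, -8, -2, 2, 9, 19, 23]


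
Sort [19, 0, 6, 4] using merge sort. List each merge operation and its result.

Divide and conquer:
  Merge [19] + [0] -> [0, 19]
  Merge [6] + [4] -> [4, 6]
  Merge [0, 19] + [4, 6] -> [0, 4, 6, 19]


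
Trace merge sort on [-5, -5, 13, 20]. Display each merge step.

Divide and conquer:
  Merge [-5] + [-5] -> [-5, -5]
  Merge [13] + [20] -> [13, 20]
  Merge [-5, -5] + [13, 20] -> [-5, -5, 13, 20]


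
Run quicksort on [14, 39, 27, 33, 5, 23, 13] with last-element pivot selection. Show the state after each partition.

Partition 1: pivot=13 at index 1 -> [5, 13, 27, 33, 14, 23, 39]
Partition 2: pivot=39 at index 6 -> [5, 13, 27, 33, 14, 23, 39]
Partition 3: pivot=23 at index 3 -> [5, 13, 14, 23, 27, 33, 39]
Partition 4: pivot=33 at index 5 -> [5, 13, 14, 23, 27, 33, 39]


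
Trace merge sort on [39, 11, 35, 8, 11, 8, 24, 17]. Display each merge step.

Divide and conquer:
  Merge [39] + [11] -> [11, 39]
  Merge [35] + [8] -> [8, 35]
  Merge [11, 39] + [8, 35] -> [8, 11, 35, 39]
  Merge [11] + [8] -> [8, 11]
  Merge [24] + [17] -> [17, 24]
  Merge [8, 11] + [17, 24] -> [8, 11, 17, 24]
  Merge [8, 11, 35, 39] + [8, 11, 17, 24] -> [8, 8, 11, 11, 17, 24, 35, 39]


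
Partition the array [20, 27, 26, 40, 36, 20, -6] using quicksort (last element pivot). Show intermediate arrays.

Partition 1: pivot=-6 at index 0 -> [-6, 27, 26, 40, 36, 20, 20]
Partition 2: pivot=20 at index 2 -> [-6, 20, 20, 40, 36, 27, 26]
Partition 3: pivot=26 at index 3 -> [-6, 20, 20, 26, 36, 27, 40]
Partition 4: pivot=40 at index 6 -> [-6, 20, 20, 26, 36, 27, 40]
Partition 5: pivot=27 at index 4 -> [-6, 20, 20, 26, 27, 36, 40]


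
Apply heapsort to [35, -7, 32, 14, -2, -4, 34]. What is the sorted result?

Build heap: [35, 14, 34, -7, -2, -4, 32]
Extract 35: [34, 14, 32, -7, -2, -4, 35]
Extract 34: [32, 14, -4, -7, -2, 34, 35]
Extract 32: [14, -2, -4, -7, 32, 34, 35]
Extract 14: [-2, -7, -4, 14, 32, 34, 35]
Extract -2: [-4, -7, -2, 14, 32, 34, 35]
Extract -4: [-7, -4, -2, 14, 32, 34, 35]


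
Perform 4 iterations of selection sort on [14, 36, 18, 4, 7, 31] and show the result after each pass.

Pass 1: Select minimum 4 at index 3, swap -> [4, 36, 18, 14, 7, 31]
Pass 2: Select minimum 7 at index 4, swap -> [4, 7, 18, 14, 36, 31]
Pass 3: Select minimum 14 at index 3, swap -> [4, 7, 14, 18, 36, 31]
Pass 4: Select minimum 18 at index 3, swap -> [4, 7, 14, 18, 36, 31]


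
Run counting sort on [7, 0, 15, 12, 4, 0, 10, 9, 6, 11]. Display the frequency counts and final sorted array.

Count array: [2, 0, 0, 0, 1, 0, 1, 1, 0, 1, 1, 1, 1, 0, 0, 1]
(count[i] = number of elements equal to i)
Cumulative count: [2, 2, 2, 2, 3, 3, 4, 5, 5, 6, 7, 8, 9, 9, 9, 10]
Sorted: [0, 0, 4, 6, 7, 9, 10, 11, 12, 15]


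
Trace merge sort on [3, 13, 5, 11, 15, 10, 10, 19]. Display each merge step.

Divide and conquer:
  Merge [3] + [13] -> [3, 13]
  Merge [5] + [11] -> [5, 11]
  Merge [3, 13] + [5, 11] -> [3, 5, 11, 13]
  Merge [15] + [10] -> [10, 15]
  Merge [10] + [19] -> [10, 19]
  Merge [10, 15] + [10, 19] -> [10, 10, 15, 19]
  Merge [3, 5, 11, 13] + [10, 10, 15, 19] -> [3, 5, 10, 10, 11, 13, 15, 19]


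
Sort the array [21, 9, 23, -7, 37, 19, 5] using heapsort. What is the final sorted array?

Build heap: [37, 21, 23, -7, 9, 19, 5]
Extract 37: [23, 21, 19, -7, 9, 5, 37]
Extract 23: [21, 9, 19, -7, 5, 23, 37]
Extract 21: [19, 9, 5, -7, 21, 23, 37]
Extract 19: [9, -7, 5, 19, 21, 23, 37]
Extract 9: [5, -7, 9, 19, 21, 23, 37]
Extract 5: [-7, 5, 9, 19, 21, 23, 37]


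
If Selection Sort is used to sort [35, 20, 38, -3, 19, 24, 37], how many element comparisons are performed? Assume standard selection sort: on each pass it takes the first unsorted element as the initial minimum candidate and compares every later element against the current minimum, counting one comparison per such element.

Pass 1: scan indices 1..6 for the minimum = 6 comparison(s); min is -3, place at index 0 -> [-3, 20, 38, 35, 19, 24, 37]
Pass 2: scan indices 2..6 for the minimum = 5 comparison(s); min is 19, place at index 1 -> [-3, 19, 38, 35, 20, 24, 37]
Pass 3: scan indices 3..6 for the minimum = 4 comparison(s); min is 20, place at index 2 -> [-3, 19, 20, 35, 38, 24, 37]
Pass 4: scan indices 4..6 for the minimum = 3 comparison(s); min is 24, place at index 3 -> [-3, 19, 20, 24, 38, 35, 37]
Pass 5: scan indices 5..6 for the minimum = 2 comparison(s); min is 35, place at index 4 -> [-3, 19, 20, 24, 35, 38, 37]
Pass 6: scan indices 6..6 for the minimum = 1 comparison(s); min is 37, place at index 5 -> [-3, 19, 20, 24, 35, 37, 38]
Selection sort always scans the whole unsorted suffix, so the count is (n-1) + (n-2) + ... + 1 = n(n-1)/2 = 7*6/2 = 21 regardless of the input order.
Total comparisons: 6 + 5 + 4 + 3 + 2 + 1 = 21


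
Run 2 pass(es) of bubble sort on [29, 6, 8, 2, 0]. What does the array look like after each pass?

After pass 1: [6, 8, 2, 0, 29] (4 swaps)
After pass 2: [6, 2, 0, 8, 29] (2 swaps)
Total swaps: 6


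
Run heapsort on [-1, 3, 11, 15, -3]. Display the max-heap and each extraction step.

Build heap: [15, 3, 11, -1, -3]
Extract 15: [11, 3, -3, -1, 15]
Extract 11: [3, -1, -3, 11, 15]
Extract 3: [-1, -3, 3, 11, 15]
Extract -1: [-3, -1, 3, 11, 15]


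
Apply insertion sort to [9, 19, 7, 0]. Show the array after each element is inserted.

First element 9 is already 'sorted'
Insert 19: shifted 0 elements -> [9, 19, 7, 0]
Insert 7: shifted 2 elements -> [7, 9, 19, 0]
Insert 0: shifted 3 elements -> [0, 7, 9, 19]


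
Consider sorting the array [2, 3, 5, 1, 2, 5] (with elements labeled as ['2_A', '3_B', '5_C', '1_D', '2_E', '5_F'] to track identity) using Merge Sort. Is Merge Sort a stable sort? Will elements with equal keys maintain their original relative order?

Trace Merge Sort on the labeled array (the key is the number; the letter only tracks identity):
  Merge [3_B] + [5_C] -> [3_B, 5_C]
  Merge [2_A] + [3_B, 5_C] -> [2_A, 3_B, 5_C]
  Merge [2_E] + [5_F] -> [2_E, 5_F]
  Merge [1_D] + [2_E, 5_F] -> [1_D, 2_E, 5_F]
  Merge [2_A, 3_B, 5_C] + [1_D, 2_E, 5_F] -> [1_D, 2_A, 2_E, 3_B, 5_C, 5_F]
Final order: [1_D, 2_A, 2_E, 3_B, 5_C, 5_F]
Equal keys:
  value 2: originally 2_A, 2_E; after sorting 2_A, 2_E -> order preserved
  value 5: originally 5_C, 5_F; after sorting 5_C, 5_F -> order preserved
All equal keys kept their original relative order. Merge Sort is stable: when the heads of the two halves are equal the merge takes from the left half first.
Answer: Stable


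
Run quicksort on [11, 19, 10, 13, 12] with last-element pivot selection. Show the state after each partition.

Partition 1: pivot=12 at index 2 -> [11, 10, 12, 13, 19]
Partition 2: pivot=10 at index 0 -> [10, 11, 12, 13, 19]
Partition 3: pivot=19 at index 4 -> [10, 11, 12, 13, 19]


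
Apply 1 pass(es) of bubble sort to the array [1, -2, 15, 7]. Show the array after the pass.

After pass 1: [-2, 1, 7, 15] (2 swaps)
Total swaps: 2


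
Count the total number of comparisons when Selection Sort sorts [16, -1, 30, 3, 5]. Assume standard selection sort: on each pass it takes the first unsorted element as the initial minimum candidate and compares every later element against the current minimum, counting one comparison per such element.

Pass 1: scan indices 1..4 for the minimum = 4 comparison(s); min is -1, place at index 0 -> [-1, 16, 30, 3, 5]
Pass 2: scan indices 2..4 for the minimum = 3 comparison(s); min is 3, place at index 1 -> [-1, 3, 30, 16, 5]
Pass 3: scan indices 3..4 for the minimum = 2 comparison(s); min is 5, place at index 2 -> [-1, 3, 5, 16, 30]
Pass 4: scan indices 4..4 for the minimum = 1 comparison(s); min is 16, place at index 3 -> [-1, 3, 5, 16, 30]
Selection sort always scans the whole unsorted suffix, so the count is (n-1) + (n-2) + ... + 1 = n(n-1)/2 = 5*4/2 = 10 regardless of the input order.
Total comparisons: 4 + 3 + 2 + 1 = 10


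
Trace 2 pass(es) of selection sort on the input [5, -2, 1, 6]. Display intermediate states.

Pass 1: Select minimum -2 at index 1, swap -> [-2, 5, 1, 6]
Pass 2: Select minimum 1 at index 2, swap -> [-2, 1, 5, 6]


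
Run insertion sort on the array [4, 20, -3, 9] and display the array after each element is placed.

First element 4 is already 'sorted'
Insert 20: shifted 0 elements -> [4, 20, -3, 9]
Insert -3: shifted 2 elements -> [-3, 4, 20, 9]
Insert 9: shifted 1 elements -> [-3, 4, 9, 20]


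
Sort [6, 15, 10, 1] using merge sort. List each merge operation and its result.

Divide and conquer:
  Merge [6] + [15] -> [6, 15]
  Merge [10] + [1] -> [1, 10]
  Merge [6, 15] + [1, 10] -> [1, 6, 10, 15]


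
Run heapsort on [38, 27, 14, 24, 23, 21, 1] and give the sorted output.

Build heap: [38, 27, 21, 24, 23, 14, 1]
Extract 38: [27, 24, 21, 1, 23, 14, 38]
Extract 27: [24, 23, 21, 1, 14, 27, 38]
Extract 24: [23, 14, 21, 1, 24, 27, 38]
Extract 23: [21, 14, 1, 23, 24, 27, 38]
Extract 21: [14, 1, 21, 23, 24, 27, 38]
Extract 14: [1, 14, 21, 23, 24, 27, 38]


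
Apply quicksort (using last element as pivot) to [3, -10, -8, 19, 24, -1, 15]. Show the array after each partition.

Partition 1: pivot=15 at index 4 -> [3, -10, -8, -1, 15, 19, 24]
Partition 2: pivot=-1 at index 2 -> [-10, -8, -1, 3, 15, 19, 24]
Partition 3: pivot=-8 at index 1 -> [-10, -8, -1, 3, 15, 19, 24]
Partition 4: pivot=24 at index 6 -> [-10, -8, -1, 3, 15, 19, 24]


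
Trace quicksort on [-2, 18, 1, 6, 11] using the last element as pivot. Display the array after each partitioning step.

Partition 1: pivot=11 at index 3 -> [-2, 1, 6, 11, 18]
Partition 2: pivot=6 at index 2 -> [-2, 1, 6, 11, 18]
Partition 3: pivot=1 at index 1 -> [-2, 1, 6, 11, 18]


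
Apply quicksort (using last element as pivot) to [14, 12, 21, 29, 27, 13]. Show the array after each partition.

Partition 1: pivot=13 at index 1 -> [12, 13, 21, 29, 27, 14]
Partition 2: pivot=14 at index 2 -> [12, 13, 14, 29, 27, 21]
Partition 3: pivot=21 at index 3 -> [12, 13, 14, 21, 27, 29]
Partition 4: pivot=29 at index 5 -> [12, 13, 14, 21, 27, 29]


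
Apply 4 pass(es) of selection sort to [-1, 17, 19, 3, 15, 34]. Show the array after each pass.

Pass 1: Select minimum -1 at index 0, swap -> [-1, 17, 19, 3, 15, 34]
Pass 2: Select minimum 3 at index 3, swap -> [-1, 3, 19, 17, 15, 34]
Pass 3: Select minimum 15 at index 4, swap -> [-1, 3, 15, 17, 19, 34]
Pass 4: Select minimum 17 at index 3, swap -> [-1, 3, 15, 17, 19, 34]


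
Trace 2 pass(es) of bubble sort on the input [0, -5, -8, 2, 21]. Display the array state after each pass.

After pass 1: [-5, -8, 0, 2, 21] (2 swaps)
After pass 2: [-8, -5, 0, 2, 21] (1 swaps)
Total swaps: 3


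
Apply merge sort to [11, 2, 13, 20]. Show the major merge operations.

Divide and conquer:
  Merge [11] + [2] -> [2, 11]
  Merge [13] + [20] -> [13, 20]
  Merge [2, 11] + [13, 20] -> [2, 11, 13, 20]


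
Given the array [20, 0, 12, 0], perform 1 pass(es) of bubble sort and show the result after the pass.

After pass 1: [0, 12, 0, 20] (3 swaps)
Total swaps: 3


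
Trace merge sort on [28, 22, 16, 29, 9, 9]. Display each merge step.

Divide and conquer:
  Merge [22] + [16] -> [16, 22]
  Merge [28] + [16, 22] -> [16, 22, 28]
  Merge [9] + [9] -> [9, 9]
  Merge [29] + [9, 9] -> [9, 9, 29]
  Merge [16, 22, 28] + [9, 9, 29] -> [9, 9, 16, 22, 28, 29]


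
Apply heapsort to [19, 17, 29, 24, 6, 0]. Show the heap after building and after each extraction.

Build heap: [29, 24, 19, 17, 6, 0]
Extract 29: [24, 17, 19, 0, 6, 29]
Extract 24: [19, 17, 6, 0, 24, 29]
Extract 19: [17, 0, 6, 19, 24, 29]
Extract 17: [6, 0, 17, 19, 24, 29]
Extract 6: [0, 6, 17, 19, 24, 29]


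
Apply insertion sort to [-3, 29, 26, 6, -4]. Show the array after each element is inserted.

First element -3 is already 'sorted'
Insert 29: shifted 0 elements -> [-3, 29, 26, 6, -4]
Insert 26: shifted 1 elements -> [-3, 26, 29, 6, -4]
Insert 6: shifted 2 elements -> [-3, 6, 26, 29, -4]
Insert -4: shifted 4 elements -> [-4, -3, 6, 26, 29]


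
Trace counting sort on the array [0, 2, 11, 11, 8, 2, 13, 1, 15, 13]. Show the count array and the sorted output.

Count array: [1, 1, 2, 0, 0, 0, 0, 0, 1, 0, 0, 2, 0, 2, 0, 1]
(count[i] = number of elements equal to i)
Cumulative count: [1, 2, 4, 4, 4, 4, 4, 4, 5, 5, 5, 7, 7, 9, 9, 10]
Sorted: [0, 1, 2, 2, 8, 11, 11, 13, 13, 15]


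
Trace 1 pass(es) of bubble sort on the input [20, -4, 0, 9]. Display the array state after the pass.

After pass 1: [-4, 0, 9, 20] (3 swaps)
Total swaps: 3


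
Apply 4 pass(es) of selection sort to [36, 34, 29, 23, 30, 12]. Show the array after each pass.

Pass 1: Select minimum 12 at index 5, swap -> [12, 34, 29, 23, 30, 36]
Pass 2: Select minimum 23 at index 3, swap -> [12, 23, 29, 34, 30, 36]
Pass 3: Select minimum 29 at index 2, swap -> [12, 23, 29, 34, 30, 36]
Pass 4: Select minimum 30 at index 4, swap -> [12, 23, 29, 30, 34, 36]


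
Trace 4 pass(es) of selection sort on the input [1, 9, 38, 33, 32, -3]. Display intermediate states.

Pass 1: Select minimum -3 at index 5, swap -> [-3, 9, 38, 33, 32, 1]
Pass 2: Select minimum 1 at index 5, swap -> [-3, 1, 38, 33, 32, 9]
Pass 3: Select minimum 9 at index 5, swap -> [-3, 1, 9, 33, 32, 38]
Pass 4: Select minimum 32 at index 4, swap -> [-3, 1, 9, 32, 33, 38]


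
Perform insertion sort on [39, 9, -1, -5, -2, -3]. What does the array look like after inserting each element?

First element 39 is already 'sorted'
Insert 9: shifted 1 elements -> [9, 39, -1, -5, -2, -3]
Insert -1: shifted 2 elements -> [-1, 9, 39, -5, -2, -3]
Insert -5: shifted 3 elements -> [-5, -1, 9, 39, -2, -3]
Insert -2: shifted 3 elements -> [-5, -2, -1, 9, 39, -3]
Insert -3: shifted 4 elements -> [-5, -3, -2, -1, 9, 39]


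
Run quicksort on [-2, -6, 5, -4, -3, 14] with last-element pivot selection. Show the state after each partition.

Partition 1: pivot=14 at index 5 -> [-2, -6, 5, -4, -3, 14]
Partition 2: pivot=-3 at index 2 -> [-6, -4, -3, -2, 5, 14]
Partition 3: pivot=-4 at index 1 -> [-6, -4, -3, -2, 5, 14]
Partition 4: pivot=5 at index 4 -> [-6, -4, -3, -2, 5, 14]


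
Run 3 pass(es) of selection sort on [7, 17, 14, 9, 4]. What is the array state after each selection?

Pass 1: Select minimum 4 at index 4, swap -> [4, 17, 14, 9, 7]
Pass 2: Select minimum 7 at index 4, swap -> [4, 7, 14, 9, 17]
Pass 3: Select minimum 9 at index 3, swap -> [4, 7, 9, 14, 17]


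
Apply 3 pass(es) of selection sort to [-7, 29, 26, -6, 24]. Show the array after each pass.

Pass 1: Select minimum -7 at index 0, swap -> [-7, 29, 26, -6, 24]
Pass 2: Select minimum -6 at index 3, swap -> [-7, -6, 26, 29, 24]
Pass 3: Select minimum 24 at index 4, swap -> [-7, -6, 24, 29, 26]


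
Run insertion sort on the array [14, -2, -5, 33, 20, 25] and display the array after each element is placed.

First element 14 is already 'sorted'
Insert -2: shifted 1 elements -> [-2, 14, -5, 33, 20, 25]
Insert -5: shifted 2 elements -> [-5, -2, 14, 33, 20, 25]
Insert 33: shifted 0 elements -> [-5, -2, 14, 33, 20, 25]
Insert 20: shifted 1 elements -> [-5, -2, 14, 20, 33, 25]
Insert 25: shifted 1 elements -> [-5, -2, 14, 20, 25, 33]


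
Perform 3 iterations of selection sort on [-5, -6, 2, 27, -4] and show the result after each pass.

Pass 1: Select minimum -6 at index 1, swap -> [-6, -5, 2, 27, -4]
Pass 2: Select minimum -5 at index 1, swap -> [-6, -5, 2, 27, -4]
Pass 3: Select minimum -4 at index 4, swap -> [-6, -5, -4, 27, 2]
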